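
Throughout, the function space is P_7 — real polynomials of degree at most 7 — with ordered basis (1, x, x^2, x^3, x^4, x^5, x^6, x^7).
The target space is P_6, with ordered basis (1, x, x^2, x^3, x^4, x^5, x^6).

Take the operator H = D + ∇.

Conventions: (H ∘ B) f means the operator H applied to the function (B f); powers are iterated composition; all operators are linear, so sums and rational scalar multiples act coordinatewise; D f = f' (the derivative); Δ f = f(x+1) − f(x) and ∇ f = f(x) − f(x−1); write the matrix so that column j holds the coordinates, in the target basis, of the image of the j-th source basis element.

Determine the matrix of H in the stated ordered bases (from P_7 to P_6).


image of 1: 0
image of x: 2
image of x^2: 4x - 1
image of x^3: 6x^2 - 3x + 1
image of x^4: 8x^3 - 6x^2 + 4x - 1
image of x^5: 10x^4 - 10x^3 + 10x^2 - 5x + 1
image of x^6: 12x^5 - 15x^4 + 20x^3 - 15x^2 + 6x - 1
image of x^7: 14x^6 - 21x^5 + 35x^4 - 35x^3 + 21x^2 - 7x + 1
each image's coordinates form column j of the matrix

the matrix is [[0, 2, -1, 1, -1, 1, -1, 1]; [0, 0, 4, -3, 4, -5, 6, -7]; [0, 0, 0, 6, -6, 10, -15, 21]; [0, 0, 0, 0, 8, -10, 20, -35]; [0, 0, 0, 0, 0, 10, -15, 35]; [0, 0, 0, 0, 0, 0, 12, -21]; [0, 0, 0, 0, 0, 0, 0, 14]] (rows listed top to bottom)


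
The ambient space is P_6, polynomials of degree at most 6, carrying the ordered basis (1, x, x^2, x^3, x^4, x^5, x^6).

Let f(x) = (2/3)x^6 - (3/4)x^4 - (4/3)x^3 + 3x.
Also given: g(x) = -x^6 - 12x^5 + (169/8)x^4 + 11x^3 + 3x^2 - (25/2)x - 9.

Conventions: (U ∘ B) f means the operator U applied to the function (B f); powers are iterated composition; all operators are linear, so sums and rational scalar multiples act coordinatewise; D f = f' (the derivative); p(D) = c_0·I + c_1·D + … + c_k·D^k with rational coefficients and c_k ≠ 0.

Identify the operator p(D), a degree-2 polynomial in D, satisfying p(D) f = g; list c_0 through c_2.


p(D) = -(3/2)·I − 3·D + D^2, i.e. c_0 = -3/2, c_1 = -3, c_2 = 1

D^0 f = (2/3)x^6 - (3/4)x^4 - (4/3)x^3 + 3x
D^1 f = 4x^5 - 3x^3 - 4x^2 + 3
D^2 f = 20x^4 - 9x^2 - 8x
matching coefficients of g against c_0 f + c_1 Df + … from the top degree down determines the c_i
solution: c_0 = -3/2, c_1 = -3, c_2 = 1


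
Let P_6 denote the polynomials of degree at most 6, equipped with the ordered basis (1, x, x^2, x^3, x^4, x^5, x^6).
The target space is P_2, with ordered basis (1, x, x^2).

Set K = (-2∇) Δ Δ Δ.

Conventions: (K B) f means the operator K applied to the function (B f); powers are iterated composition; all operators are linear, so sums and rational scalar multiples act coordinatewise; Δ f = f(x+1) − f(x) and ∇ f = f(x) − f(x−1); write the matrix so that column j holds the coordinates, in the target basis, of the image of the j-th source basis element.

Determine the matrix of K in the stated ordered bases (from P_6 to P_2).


the matrix is [[0, 0, 0, 0, -48, -240, -960]; [0, 0, 0, 0, 0, -240, -1440]; [0, 0, 0, 0, 0, 0, -720]] (rows listed top to bottom)

image of 1: 0
image of x: 0
image of x^2: 0
image of x^3: 0
image of x^4: -48
image of x^5: -240x - 240
image of x^6: -720x^2 - 1440x - 960
each image's coordinates form column j of the matrix


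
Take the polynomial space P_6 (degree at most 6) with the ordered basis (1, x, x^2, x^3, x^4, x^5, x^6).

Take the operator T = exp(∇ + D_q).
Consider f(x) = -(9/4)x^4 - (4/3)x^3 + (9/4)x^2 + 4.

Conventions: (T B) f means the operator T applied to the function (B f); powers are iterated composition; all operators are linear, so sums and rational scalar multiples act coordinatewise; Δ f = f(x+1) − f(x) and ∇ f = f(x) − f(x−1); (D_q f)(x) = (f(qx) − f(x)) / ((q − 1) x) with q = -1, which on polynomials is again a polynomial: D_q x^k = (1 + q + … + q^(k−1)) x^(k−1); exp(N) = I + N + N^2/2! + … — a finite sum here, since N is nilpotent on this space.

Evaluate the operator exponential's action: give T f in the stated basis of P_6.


g(x) = -(9/4)x^4 - (31/3)x^3 - (91/12)x^2 + (55/6)x + 289/36

order-1 term: -9x^3 + (49/6)x^2 - (1/2)x - 4/3
order-2 term: -18x^2 + (65/3)x - 109/12
order-3 term: -12x + 184/9
order-4 term: -6
the series for exp(∇ + D_q) f terminates at order 4
exp(∇ + D_q) f = -(9/4)x^4 - (31/3)x^3 - (91/12)x^2 + (55/6)x + 289/36


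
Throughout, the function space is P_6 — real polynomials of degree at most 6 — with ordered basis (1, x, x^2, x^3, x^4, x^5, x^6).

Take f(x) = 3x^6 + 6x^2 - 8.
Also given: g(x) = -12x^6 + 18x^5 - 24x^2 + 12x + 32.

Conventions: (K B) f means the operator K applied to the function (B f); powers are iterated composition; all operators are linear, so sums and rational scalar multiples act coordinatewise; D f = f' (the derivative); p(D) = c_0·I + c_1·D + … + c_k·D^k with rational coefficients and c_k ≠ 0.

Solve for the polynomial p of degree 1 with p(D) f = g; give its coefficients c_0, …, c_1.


D^0 f = 3x^6 + 6x^2 - 8
D^1 f = 18x^5 + 12x
matching coefficients of g against c_0 f + c_1 Df + … from the top degree down determines the c_i
solution: c_0 = -4, c_1 = 1

p(D) = -4·I + D, i.e. c_0 = -4, c_1 = 1


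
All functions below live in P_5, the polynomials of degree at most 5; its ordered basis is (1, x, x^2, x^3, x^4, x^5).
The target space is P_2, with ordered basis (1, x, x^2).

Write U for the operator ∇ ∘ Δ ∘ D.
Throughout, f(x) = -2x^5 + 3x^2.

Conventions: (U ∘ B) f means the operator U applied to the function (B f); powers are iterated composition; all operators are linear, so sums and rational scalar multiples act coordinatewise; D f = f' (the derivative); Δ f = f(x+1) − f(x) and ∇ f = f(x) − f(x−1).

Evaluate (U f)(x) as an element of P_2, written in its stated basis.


D f = -10x^4 + 6x
Δ D f = -40x^3 - 60x^2 - 40x - 4
∇ Δ D f = -120x^2 - 20

the result is g(x) = -120x^2 - 20


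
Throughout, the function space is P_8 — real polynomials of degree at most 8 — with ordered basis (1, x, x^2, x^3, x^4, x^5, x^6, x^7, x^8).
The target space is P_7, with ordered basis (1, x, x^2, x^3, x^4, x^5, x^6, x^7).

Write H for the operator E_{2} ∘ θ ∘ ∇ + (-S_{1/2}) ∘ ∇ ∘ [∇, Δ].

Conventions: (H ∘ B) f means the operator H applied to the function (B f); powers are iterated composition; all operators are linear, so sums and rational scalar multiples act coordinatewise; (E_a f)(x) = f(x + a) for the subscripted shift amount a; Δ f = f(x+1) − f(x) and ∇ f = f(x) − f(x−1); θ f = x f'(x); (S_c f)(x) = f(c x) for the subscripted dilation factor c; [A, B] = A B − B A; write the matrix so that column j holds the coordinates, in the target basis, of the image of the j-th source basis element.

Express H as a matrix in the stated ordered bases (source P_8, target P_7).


the matrix is [[0, 0, 4, 18, 56, 150, 372, 882, 2032]; [0, 0, 2, 21, 100, 355, 1086, 3045, 8072]; [0, 0, 0, 6, 60, 320, 1290, 4452, 13944]; [0, 0, 0, 0, 12, 130, 780, 3535, 13608]; [0, 0, 0, 0, 0, 20, 240, 1610, 8120]; [0, 0, 0, 0, 0, 0, 30, 399, 2968]; [0, 0, 0, 0, 0, 0, 0, 42, 616]; [0, 0, 0, 0, 0, 0, 0, 0, 56]] (rows listed top to bottom)

image of 1: 0
image of x: 0
image of x^2: 2x + 4
image of x^3: 6x^2 + 21x + 18
image of x^4: 12x^3 + 60x^2 + 100x + 56
image of x^5: 20x^4 + 130x^3 + 320x^2 + 355x + 150
image of x^6: 30x^5 + 240x^4 + 780x^3 + 1290x^2 + 1086x + 372
image of x^7: 42x^6 + 399x^5 + 1610x^4 + 3535x^3 + 4452x^2 + 3045x + 882
image of x^8: 56x^7 + 616x^6 + 2968x^5 + 8120x^4 + 13608x^3 + 13944x^2 + 8072x + 2032
each image's coordinates form column j of the matrix


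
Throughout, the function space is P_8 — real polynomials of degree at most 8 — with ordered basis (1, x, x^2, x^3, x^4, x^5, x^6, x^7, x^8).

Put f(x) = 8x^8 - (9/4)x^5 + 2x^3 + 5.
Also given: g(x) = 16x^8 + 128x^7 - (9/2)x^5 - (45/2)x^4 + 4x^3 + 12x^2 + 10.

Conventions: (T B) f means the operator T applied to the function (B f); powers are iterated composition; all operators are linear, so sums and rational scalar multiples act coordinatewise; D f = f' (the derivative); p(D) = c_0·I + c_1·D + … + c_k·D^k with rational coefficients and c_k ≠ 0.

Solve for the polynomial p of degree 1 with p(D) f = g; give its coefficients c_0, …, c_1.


D^0 f = 8x^8 - (9/4)x^5 + 2x^3 + 5
D^1 f = 64x^7 - (45/4)x^4 + 6x^2
matching coefficients of g against c_0 f + c_1 Df + … from the top degree down determines the c_i
solution: c_0 = 2, c_1 = 2

p(D) = 2·I + 2·D, i.e. c_0 = 2, c_1 = 2


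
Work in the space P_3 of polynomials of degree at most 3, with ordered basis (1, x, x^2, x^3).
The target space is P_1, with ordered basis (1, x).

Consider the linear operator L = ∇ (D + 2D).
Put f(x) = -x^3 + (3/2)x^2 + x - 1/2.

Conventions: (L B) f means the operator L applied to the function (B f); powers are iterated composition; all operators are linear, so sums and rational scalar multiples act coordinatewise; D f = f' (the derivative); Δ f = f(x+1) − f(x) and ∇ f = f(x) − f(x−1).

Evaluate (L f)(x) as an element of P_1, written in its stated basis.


g(x) = -18x + 18

D f = -3x^2 + 3x + 1
D f = -3x^2 + 3x + 1
(2D) f = -6x^2 + 6x + 2
(D + 2D) f = -9x^2 + 9x + 3
∇ (D + 2D) f = -18x + 18


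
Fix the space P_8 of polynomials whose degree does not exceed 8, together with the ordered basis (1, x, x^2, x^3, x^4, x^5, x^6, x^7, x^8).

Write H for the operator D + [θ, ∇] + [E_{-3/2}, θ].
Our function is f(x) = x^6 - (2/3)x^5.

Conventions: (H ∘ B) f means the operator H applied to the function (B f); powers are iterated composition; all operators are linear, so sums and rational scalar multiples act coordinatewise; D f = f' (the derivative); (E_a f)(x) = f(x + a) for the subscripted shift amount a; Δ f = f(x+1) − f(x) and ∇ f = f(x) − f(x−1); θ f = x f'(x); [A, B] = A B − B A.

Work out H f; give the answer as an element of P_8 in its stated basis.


the image equals g(x) = -9x^5 + (205/2)x^4 - (1835/6)x^3 + (1805/4)x^2 - (16255/48)x + 9887/96

D f = 6x^5 - (10/3)x^4
∇ f = 6x^5 - (55/3)x^4 + (80/3)x^3 - (65/3)x^2 + (28/3)x - 5/3
θ ∇ f = 30x^5 - (220/3)x^4 + 80x^3 - (130/3)x^2 + (28/3)x
θ f = 6x^6 - (10/3)x^5
∇ θ f = 36x^5 - (320/3)x^4 + (460/3)x^3 - (370/3)x^2 + (158/3)x - 28/3
[θ, ∇] f = -6x^5 + (100/3)x^4 - (220/3)x^3 + 80x^2 - (130/3)x + 28/3
θ f = 6x^6 - (10/3)x^5
E_{-3/2} θ f = 6x^6 - (172/3)x^5 + (455/2)x^4 - 480x^3 + (4545/8)x^2 - (1431/4)x + 2997/32
E_{-3/2} f = x^6 - (29/3)x^5 + (155/4)x^4 - (165/2)x^3 + (1575/16)x^2 - (999/16)x + 1053/64
θ E_{-3/2} f = 6x^6 - (145/3)x^5 + 155x^4 - (495/2)x^3 + (1575/8)x^2 - (999/16)x
[E_{-3/2}, θ] f = -9x^5 + (145/2)x^4 - (465/2)x^3 + (1485/4)x^2 - (4725/16)x + 2997/32
(D + [θ, ∇] + [E_{-3/2}, θ]) f = -9x^5 + (205/2)x^4 - (1835/6)x^3 + (1805/4)x^2 - (16255/48)x + 9887/96


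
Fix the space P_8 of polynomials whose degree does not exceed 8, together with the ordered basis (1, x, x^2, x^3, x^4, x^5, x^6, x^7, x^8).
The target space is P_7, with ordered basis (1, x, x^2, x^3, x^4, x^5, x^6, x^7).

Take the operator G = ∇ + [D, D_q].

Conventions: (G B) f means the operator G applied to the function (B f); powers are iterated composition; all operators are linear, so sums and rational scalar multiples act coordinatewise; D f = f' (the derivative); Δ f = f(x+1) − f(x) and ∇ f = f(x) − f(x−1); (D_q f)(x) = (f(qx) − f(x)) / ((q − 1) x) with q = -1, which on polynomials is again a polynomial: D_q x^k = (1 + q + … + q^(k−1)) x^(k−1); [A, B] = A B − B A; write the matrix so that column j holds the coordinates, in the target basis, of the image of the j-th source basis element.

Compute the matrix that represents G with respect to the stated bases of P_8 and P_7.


the matrix is [[0, 1, -3, 1, -1, 1, -1, 1, -1]; [0, 0, 2, -1, 4, -5, 6, -7, 8]; [0, 0, 0, 3, -10, 10, -15, 21, -28]; [0, 0, 0, 0, 4, -6, 20, -35, 56]; [0, 0, 0, 0, 0, 5, -21, 35, -70]; [0, 0, 0, 0, 0, 0, 6, -15, 56]; [0, 0, 0, 0, 0, 0, 0, 7, -36]; [0, 0, 0, 0, 0, 0, 0, 0, 8]] (rows listed top to bottom)

image of 1: 0
image of x: 1
image of x^2: 2x - 3
image of x^3: 3x^2 - x + 1
image of x^4: 4x^3 - 10x^2 + 4x - 1
image of x^5: 5x^4 - 6x^3 + 10x^2 - 5x + 1
image of x^6: 6x^5 - 21x^4 + 20x^3 - 15x^2 + 6x - 1
image of x^7: 7x^6 - 15x^5 + 35x^4 - 35x^3 + 21x^2 - 7x + 1
image of x^8: 8x^7 - 36x^6 + 56x^5 - 70x^4 + 56x^3 - 28x^2 + 8x - 1
each image's coordinates form column j of the matrix


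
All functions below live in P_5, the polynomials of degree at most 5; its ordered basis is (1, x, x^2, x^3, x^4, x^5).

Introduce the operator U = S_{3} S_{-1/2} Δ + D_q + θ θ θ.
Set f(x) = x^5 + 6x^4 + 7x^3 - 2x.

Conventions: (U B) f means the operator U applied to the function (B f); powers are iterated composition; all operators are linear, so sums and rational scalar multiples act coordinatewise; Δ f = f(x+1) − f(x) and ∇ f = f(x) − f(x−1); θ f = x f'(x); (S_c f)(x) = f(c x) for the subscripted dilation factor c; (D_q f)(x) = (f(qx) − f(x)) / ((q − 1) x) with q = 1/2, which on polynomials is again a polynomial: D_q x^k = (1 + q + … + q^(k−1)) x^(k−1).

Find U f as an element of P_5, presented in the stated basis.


the image equals g(x) = 125x^5 + (1645/4)x^4 + (171/2)x^3 + 163x^2 - 77x + 10

Δ f = 5x^4 + 34x^3 + 67x^2 + 50x + 12
S_{-1/2} Δ f = (5/16)x^4 - (17/4)x^3 + (67/4)x^2 - 25x + 12
S_{3} S_{-1/2} Δ f = (405/16)x^4 - (459/4)x^3 + (603/4)x^2 - 75x + 12
D_q f = (31/16)x^4 + (45/4)x^3 + (49/4)x^2 - 2
θ f = 5x^5 + 24x^4 + 21x^3 - 2x
θ θ f = 25x^5 + 96x^4 + 63x^3 - 2x
θ θ θ f = 125x^5 + 384x^4 + 189x^3 - 2x
(S_{3} S_{-1/2} Δ + D_q + θ θ θ) f = 125x^5 + (1645/4)x^4 + (171/2)x^3 + 163x^2 - 77x + 10


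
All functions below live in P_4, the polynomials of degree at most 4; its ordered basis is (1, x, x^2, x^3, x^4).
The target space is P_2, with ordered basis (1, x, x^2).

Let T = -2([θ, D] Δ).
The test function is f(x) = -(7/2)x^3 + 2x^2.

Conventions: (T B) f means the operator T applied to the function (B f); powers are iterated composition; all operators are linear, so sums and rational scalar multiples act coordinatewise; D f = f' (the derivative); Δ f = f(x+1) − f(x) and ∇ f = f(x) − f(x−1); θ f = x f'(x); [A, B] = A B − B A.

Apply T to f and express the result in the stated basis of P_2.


the image equals g(x) = -42x - 13

Δ f = -(21/2)x^2 - (13/2)x - 3/2
D Δ f = -21x - 13/2
θ D Δ f = -21x
θ Δ f = -21x^2 - (13/2)x
D θ Δ f = -42x - 13/2
[θ, D] Δ f = 21x + 13/2
(-2([θ, D] Δ)) f = -42x - 13


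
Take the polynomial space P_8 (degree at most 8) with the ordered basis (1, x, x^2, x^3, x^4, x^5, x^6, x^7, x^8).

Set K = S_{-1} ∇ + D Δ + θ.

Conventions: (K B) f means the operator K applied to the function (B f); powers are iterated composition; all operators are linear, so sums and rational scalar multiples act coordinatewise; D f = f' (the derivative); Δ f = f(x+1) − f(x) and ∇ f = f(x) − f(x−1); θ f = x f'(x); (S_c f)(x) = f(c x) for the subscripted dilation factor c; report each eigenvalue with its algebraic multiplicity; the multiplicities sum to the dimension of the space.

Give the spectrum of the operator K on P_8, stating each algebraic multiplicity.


image of 1: 0
image of x: x + 1
image of x^2: 2x^2 - 2x + 1
image of x^3: 3x^3 + 3x^2 + 9x + 4
image of x^4: 4x^4 - 4x^3 + 6x^2 + 8x + 3
image of x^5: 5x^5 + 5x^4 + 30x^3 + 40x^2 + 25x + 6
image of x^6: 6x^6 - 6x^5 + 15x^4 + 40x^3 + 45x^2 + 24x + 5
image of x^7: 7x^7 + 7x^6 + 63x^5 + 140x^4 + 175x^3 + 126x^2 + 49x + 8
image of x^8: 8x^8 - 8x^7 + 28x^6 + 112x^5 + 210x^4 + 224x^3 + 140x^2 + 48x + 7
the matrix is upper triangular; its diagonal is (0, 1, 2, 3, 4, 5, 6, 7, 8)
for a triangular matrix the eigenvalues are the diagonal entries, with algebraic multiplicity their repetition count

λ = 0 (multiplicity 1), λ = 1 (multiplicity 1), λ = 2 (multiplicity 1), λ = 3 (multiplicity 1), λ = 4 (multiplicity 1), λ = 5 (multiplicity 1), λ = 6 (multiplicity 1), λ = 7 (multiplicity 1), λ = 8 (multiplicity 1)


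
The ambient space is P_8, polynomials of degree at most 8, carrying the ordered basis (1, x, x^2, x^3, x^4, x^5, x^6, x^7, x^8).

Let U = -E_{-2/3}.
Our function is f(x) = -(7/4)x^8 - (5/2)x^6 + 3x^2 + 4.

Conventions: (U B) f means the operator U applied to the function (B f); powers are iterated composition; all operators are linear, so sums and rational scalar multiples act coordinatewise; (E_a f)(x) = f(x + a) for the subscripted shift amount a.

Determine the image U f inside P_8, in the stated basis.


E_{-2/3} f = -(7/4)x^8 + (28/3)x^7 - (437/18)x^6 + (1054/27)x^5 - (3310/81)x^4 + (6736/243)x^3 - (6349/729)x^2 - (2636/2187)x + 33104/6561
(-E_{-2/3}) f = (7/4)x^8 - (28/3)x^7 + (437/18)x^6 - (1054/27)x^5 + (3310/81)x^4 - (6736/243)x^3 + (6349/729)x^2 + (2636/2187)x - 33104/6561

the result is g(x) = (7/4)x^8 - (28/3)x^7 + (437/18)x^6 - (1054/27)x^5 + (3310/81)x^4 - (6736/243)x^3 + (6349/729)x^2 + (2636/2187)x - 33104/6561


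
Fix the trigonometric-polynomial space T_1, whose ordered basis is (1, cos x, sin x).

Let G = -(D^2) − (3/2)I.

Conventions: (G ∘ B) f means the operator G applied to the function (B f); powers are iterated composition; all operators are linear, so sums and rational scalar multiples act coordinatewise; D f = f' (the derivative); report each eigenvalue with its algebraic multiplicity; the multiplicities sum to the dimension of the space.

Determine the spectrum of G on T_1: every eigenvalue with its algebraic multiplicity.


λ = -3/2 (multiplicity 1), λ = -1/2 (multiplicity 2)

image of 1: -3/2
image of cos x: -(1/2)cos x
image of sin x: -(1/2)sin x
the matrix is diagonal; its diagonal is (-3/2, -1/2, -1/2)
for a triangular matrix the eigenvalues are the diagonal entries, with algebraic multiplicity their repetition count


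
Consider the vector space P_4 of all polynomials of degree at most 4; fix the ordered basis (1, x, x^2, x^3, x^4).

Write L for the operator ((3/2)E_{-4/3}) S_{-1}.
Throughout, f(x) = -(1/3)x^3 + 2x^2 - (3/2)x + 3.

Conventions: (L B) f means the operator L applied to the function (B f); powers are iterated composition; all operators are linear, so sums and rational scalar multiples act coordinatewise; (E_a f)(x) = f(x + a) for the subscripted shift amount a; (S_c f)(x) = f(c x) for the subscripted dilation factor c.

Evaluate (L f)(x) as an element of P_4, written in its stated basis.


g(x) = (1/2)x^3 + x^2 - (37/12)x + 305/54

S_{-1} f = (1/3)x^3 + 2x^2 + (3/2)x + 3
E_{-4/3} S_{-1} f = (1/3)x^3 + (2/3)x^2 - (37/18)x + 305/81
((3/2)E_{-4/3}) S_{-1} f = (1/2)x^3 + x^2 - (37/12)x + 305/54


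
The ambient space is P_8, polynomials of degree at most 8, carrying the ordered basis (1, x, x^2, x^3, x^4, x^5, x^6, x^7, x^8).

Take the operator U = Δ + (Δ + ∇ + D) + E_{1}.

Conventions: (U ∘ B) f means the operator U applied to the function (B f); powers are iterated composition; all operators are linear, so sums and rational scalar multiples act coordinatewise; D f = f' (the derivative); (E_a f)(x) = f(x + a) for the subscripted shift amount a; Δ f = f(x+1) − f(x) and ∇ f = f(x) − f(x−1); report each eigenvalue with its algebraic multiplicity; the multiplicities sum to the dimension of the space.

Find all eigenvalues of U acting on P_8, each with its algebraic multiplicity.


λ = 1 (multiplicity 9)

image of 1: 1
image of x: x + 5
image of x^2: x^2 + 10x + 2
image of x^3: x^3 + 15x^2 + 6x + 4
image of x^4: x^4 + 20x^3 + 12x^2 + 16x + 2
image of x^5: x^5 + 25x^4 + 20x^3 + 40x^2 + 10x + 4
image of x^6: x^6 + 30x^5 + 30x^4 + 80x^3 + 30x^2 + 24x + 2
image of x^7: x^7 + 35x^6 + 42x^5 + 140x^4 + 70x^3 + 84x^2 + 14x + 4
image of x^8: x^8 + 40x^7 + 56x^6 + 224x^5 + 140x^4 + 224x^3 + 56x^2 + 32x + 2
the matrix is upper triangular; its diagonal is (1, 1, 1, 1, 1, 1, 1, 1, 1)
for a triangular matrix the eigenvalues are the diagonal entries, with algebraic multiplicity their repetition count


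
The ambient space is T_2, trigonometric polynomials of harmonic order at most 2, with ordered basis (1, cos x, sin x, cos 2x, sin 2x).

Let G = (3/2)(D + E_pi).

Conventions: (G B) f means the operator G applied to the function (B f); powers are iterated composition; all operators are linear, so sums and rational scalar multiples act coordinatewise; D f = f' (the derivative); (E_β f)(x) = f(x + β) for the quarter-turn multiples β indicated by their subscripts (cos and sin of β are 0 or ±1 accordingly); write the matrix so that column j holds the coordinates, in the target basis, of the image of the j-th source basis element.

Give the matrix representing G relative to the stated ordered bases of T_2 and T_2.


the matrix is [[3/2, 0, 0, 0, 0]; [0, -3/2, 3/2, 0, 0]; [0, -3/2, -3/2, 0, 0]; [0, 0, 0, 3/2, 3]; [0, 0, 0, -3, 3/2]] (rows listed top to bottom)

image of 1: 3/2
image of cos x: -(3/2)cos x - (3/2)sin x
image of sin x: (3/2)cos x - (3/2)sin x
image of cos 2x: (3/2)cos 2x - 3sin 2x
image of sin 2x: 3cos 2x + (3/2)sin 2x
each image's coordinates form column j of the matrix


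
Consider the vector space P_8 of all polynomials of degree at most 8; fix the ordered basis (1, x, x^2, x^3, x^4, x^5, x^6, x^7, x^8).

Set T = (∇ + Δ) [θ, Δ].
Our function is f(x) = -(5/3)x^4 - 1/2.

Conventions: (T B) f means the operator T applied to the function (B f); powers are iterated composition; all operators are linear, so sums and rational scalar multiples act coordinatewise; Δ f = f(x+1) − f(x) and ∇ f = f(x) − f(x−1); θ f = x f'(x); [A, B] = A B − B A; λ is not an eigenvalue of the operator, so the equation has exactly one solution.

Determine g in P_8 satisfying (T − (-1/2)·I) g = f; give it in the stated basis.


write g with unknown coordinates in the stated basis and equate coefficients in (T − (-1/2)·I) g = f
solving from the highest basis element down gives g = -(10/3)x^4 - 160x^2 - 320x - 4483/3
check: T g = 80x^2 + 160x + 2240/3
so T g − (-1/2)·g = -(5/3)x^4 - 1/2 = f ✓

g(x) = -(10/3)x^4 - 160x^2 - 320x - 4483/3


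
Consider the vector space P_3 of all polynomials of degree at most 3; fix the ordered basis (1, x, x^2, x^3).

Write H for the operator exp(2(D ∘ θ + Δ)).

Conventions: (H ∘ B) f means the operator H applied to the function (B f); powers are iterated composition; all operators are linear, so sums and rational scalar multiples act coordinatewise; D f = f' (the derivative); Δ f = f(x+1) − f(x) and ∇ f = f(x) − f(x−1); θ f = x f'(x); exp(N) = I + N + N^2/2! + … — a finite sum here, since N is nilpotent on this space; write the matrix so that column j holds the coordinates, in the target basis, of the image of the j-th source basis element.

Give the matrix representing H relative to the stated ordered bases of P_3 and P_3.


the matrix is [[1, 4, 26, 230]; [0, 1, 12, 150]; [0, 0, 1, 24]; [0, 0, 0, 1]] (rows listed top to bottom)

image of 1: 1
image of x: x + 4
image of x^2: x^2 + 12x + 26
image of x^3: x^3 + 24x^2 + 150x + 230
each image's coordinates form column j of the matrix


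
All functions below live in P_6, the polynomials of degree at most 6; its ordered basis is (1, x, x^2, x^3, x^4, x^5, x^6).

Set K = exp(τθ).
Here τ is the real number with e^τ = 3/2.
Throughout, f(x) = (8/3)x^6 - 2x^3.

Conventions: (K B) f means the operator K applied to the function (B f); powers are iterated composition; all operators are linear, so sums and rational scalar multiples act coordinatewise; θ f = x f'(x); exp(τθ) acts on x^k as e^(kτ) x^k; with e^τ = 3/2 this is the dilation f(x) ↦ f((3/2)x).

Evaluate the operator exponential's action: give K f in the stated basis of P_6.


the image equals g(x) = (243/8)x^6 - (27/4)x^3

exp(τθ) x^k = e^(kτ) x^k; with e^τ = 3/2 this sends x^k to (3/2)^k x^k
x^3 ↦ 27/8 x^3
x^6 ↦ 729/64 x^6
applying this coordinatewise to f: exp(τθ) f = (243/8)x^6 - (27/4)x^3


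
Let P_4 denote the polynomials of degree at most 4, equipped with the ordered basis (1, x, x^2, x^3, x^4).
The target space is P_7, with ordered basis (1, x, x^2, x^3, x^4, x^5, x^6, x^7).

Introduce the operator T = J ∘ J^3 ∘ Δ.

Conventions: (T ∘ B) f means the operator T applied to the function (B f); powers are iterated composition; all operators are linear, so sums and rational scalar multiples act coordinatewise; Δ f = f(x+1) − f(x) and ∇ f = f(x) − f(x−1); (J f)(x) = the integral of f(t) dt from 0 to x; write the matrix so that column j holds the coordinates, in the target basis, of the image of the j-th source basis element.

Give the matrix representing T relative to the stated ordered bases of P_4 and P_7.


image of 1: 0
image of x: (1/24)x^4
image of x^2: (1/60)x^5 + (1/24)x^4
image of x^3: (1/120)x^6 + (1/40)x^5 + (1/24)x^4
image of x^4: (1/210)x^7 + (1/60)x^6 + (1/30)x^5 + (1/24)x^4
each image's coordinates form column j of the matrix

the matrix is [[0, 0, 0, 0, 0]; [0, 0, 0, 0, 0]; [0, 0, 0, 0, 0]; [0, 0, 0, 0, 0]; [0, 1/24, 1/24, 1/24, 1/24]; [0, 0, 1/60, 1/40, 1/30]; [0, 0, 0, 1/120, 1/60]; [0, 0, 0, 0, 1/210]] (rows listed top to bottom)


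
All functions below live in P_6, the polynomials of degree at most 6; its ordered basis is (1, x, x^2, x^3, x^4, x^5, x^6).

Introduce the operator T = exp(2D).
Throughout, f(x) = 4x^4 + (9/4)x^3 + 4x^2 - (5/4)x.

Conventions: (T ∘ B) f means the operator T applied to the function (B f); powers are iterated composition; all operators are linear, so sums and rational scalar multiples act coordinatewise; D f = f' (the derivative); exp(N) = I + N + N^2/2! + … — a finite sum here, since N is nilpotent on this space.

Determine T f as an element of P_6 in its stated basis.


order-1 term: 32x^3 + (27/2)x^2 + 16x - 5/2
order-2 term: 96x^2 + 27x + 16
order-3 term: 128x + 18
order-4 term: 64
the series for exp(2D) f terminates at order 4
exp(2D) f = 4x^4 + (137/4)x^3 + (227/2)x^2 + (679/4)x + 191/2

g(x) = 4x^4 + (137/4)x^3 + (227/2)x^2 + (679/4)x + 191/2


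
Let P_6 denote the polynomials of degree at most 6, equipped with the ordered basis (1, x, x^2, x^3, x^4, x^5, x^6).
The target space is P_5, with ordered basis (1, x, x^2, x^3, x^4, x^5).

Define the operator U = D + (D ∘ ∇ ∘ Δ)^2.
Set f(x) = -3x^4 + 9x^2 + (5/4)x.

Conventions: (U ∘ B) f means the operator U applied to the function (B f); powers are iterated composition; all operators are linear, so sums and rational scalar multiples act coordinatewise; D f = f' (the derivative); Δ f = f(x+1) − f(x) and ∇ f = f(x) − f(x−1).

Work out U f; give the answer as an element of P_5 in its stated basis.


the image equals g(x) = -12x^3 + 18x + 5/4

D f = -12x^3 + 18x + 5/4
Δ f = -12x^3 - 18x^2 + 6x + 29/4
∇ Δ f = -36x^2 + 12
D ∇ Δ f = -72x
Δ (D ∘ ∇ ∘ Δ) f = -72
∇ Δ (D ∘ ∇ ∘ Δ) f = 0
D ∇ Δ (D ∘ ∇ ∘ Δ) f = 0
(D + (D ∘ ∇ ∘ Δ)^2) f = -12x^3 + 18x + 5/4


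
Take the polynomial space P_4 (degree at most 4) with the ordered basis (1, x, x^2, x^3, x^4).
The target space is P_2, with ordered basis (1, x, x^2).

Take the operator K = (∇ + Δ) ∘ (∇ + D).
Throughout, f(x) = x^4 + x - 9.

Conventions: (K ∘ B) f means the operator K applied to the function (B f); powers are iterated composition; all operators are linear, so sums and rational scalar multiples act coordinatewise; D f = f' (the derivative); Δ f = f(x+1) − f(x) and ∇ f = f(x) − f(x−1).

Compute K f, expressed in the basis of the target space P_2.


∇ f = 4x^3 - 6x^2 + 4x
D f = 4x^3 + 1
(∇ + D) f = 8x^3 - 6x^2 + 4x + 1
∇ (∇ + D) f = 24x^2 - 36x + 18
Δ (∇ + D) f = 24x^2 + 12x + 6
(∇ + Δ) (∇ + D) f = 48x^2 - 24x + 24

the image equals g(x) = 48x^2 - 24x + 24


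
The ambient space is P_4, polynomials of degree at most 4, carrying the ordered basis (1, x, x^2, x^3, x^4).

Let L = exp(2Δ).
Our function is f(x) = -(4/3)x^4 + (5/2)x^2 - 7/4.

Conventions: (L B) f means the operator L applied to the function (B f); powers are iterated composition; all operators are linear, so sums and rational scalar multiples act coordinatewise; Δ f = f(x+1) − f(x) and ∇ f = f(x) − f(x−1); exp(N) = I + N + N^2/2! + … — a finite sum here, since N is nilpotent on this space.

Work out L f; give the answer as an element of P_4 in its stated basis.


order-1 term: -(32/3)x^3 - 16x^2 - (2/3)x + 7/3
order-2 term: -32x^2 - 64x - 82/3
order-3 term: -(128/3)x - 64
order-4 term: -64/3
the series for exp(2Δ) f terminates at order 4
exp(2Δ) f = -(4/3)x^4 - (32/3)x^3 - (91/2)x^2 - (322/3)x - 1345/12

the image equals g(x) = -(4/3)x^4 - (32/3)x^3 - (91/2)x^2 - (322/3)x - 1345/12


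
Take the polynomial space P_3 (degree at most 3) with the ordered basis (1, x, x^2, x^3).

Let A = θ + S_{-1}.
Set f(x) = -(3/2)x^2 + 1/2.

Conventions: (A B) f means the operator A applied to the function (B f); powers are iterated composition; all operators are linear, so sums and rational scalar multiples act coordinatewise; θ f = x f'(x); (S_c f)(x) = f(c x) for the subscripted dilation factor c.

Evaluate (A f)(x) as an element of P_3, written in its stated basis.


θ f = -3x^2
S_{-1} f = -(3/2)x^2 + 1/2
(θ + S_{-1}) f = -(9/2)x^2 + 1/2

g(x) = -(9/2)x^2 + 1/2


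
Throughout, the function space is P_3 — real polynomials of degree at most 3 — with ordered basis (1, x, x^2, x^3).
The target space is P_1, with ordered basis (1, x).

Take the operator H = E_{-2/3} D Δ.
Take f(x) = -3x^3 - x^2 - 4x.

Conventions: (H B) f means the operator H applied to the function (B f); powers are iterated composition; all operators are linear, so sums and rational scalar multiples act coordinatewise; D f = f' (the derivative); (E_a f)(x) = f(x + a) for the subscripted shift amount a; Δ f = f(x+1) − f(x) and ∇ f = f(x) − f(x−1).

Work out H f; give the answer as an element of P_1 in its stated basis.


the result is g(x) = -18x + 1

Δ f = -9x^2 - 11x - 8
D Δ f = -18x - 11
E_{-2/3} D Δ f = -18x + 1


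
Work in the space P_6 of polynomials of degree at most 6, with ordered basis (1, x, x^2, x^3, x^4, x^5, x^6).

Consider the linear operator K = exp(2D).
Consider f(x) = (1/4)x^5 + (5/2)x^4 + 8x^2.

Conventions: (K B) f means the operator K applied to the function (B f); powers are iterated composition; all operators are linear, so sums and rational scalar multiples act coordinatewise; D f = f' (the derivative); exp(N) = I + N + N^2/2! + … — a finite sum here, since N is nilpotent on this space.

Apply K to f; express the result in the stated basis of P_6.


order-1 term: (5/2)x^4 + 20x^3 + 32x
order-2 term: 10x^3 + 60x^2 + 32
order-3 term: 20x^2 + 80x
order-4 term: 20x + 40
order-5 term: 8
the series for exp(2D) f terminates at order 5
exp(2D) f = (1/4)x^5 + 5x^4 + 30x^3 + 88x^2 + 132x + 80

the image equals g(x) = (1/4)x^5 + 5x^4 + 30x^3 + 88x^2 + 132x + 80


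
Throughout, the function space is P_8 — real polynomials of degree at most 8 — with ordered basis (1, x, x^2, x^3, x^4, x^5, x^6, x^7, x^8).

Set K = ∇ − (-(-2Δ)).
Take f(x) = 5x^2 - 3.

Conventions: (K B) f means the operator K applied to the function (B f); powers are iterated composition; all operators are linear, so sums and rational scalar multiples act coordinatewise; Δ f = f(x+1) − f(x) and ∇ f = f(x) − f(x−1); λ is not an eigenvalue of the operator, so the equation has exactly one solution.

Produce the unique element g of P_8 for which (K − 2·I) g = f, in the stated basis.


write g with unknown coordinates in the stated basis and equate coefficients in (K − 2·I) g = f
solving from the highest basis element down gives g = -(5/2)x^2 + (5/2)x + 4
check: K g = 5x + 5
so K g − 2·g = 5x^2 - 3 = f ✓

the result is g(x) = -(5/2)x^2 + (5/2)x + 4


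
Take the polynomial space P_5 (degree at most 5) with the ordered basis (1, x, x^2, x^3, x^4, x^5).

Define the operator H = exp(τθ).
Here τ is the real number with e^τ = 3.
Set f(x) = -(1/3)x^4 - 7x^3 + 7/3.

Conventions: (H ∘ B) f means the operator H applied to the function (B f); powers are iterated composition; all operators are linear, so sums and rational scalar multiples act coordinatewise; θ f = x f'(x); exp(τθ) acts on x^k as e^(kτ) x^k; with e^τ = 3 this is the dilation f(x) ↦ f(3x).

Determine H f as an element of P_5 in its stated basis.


the result is g(x) = -27x^4 - 189x^3 + 7/3

exp(τθ) x^k = e^(kτ) x^k; with e^τ = 3 this sends x^k to 3^k x^k
x^3 ↦ 27 x^3
x^4 ↦ 81 x^4
applying this coordinatewise to f: exp(τθ) f = -27x^4 - 189x^3 + 7/3


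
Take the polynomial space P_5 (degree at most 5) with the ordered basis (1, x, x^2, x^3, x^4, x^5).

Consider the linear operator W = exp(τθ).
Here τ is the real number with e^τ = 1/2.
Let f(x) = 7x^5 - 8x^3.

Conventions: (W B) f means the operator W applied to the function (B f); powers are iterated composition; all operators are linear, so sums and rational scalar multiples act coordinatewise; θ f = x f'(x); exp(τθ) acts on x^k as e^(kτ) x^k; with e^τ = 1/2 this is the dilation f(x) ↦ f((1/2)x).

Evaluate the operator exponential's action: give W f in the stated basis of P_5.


g(x) = (7/32)x^5 - x^3

exp(τθ) x^k = e^(kτ) x^k; with e^τ = 1/2 this sends x^k to (1/2)^k x^k
x^3 ↦ 1/8 x^3
x^5 ↦ 1/32 x^5
applying this coordinatewise to f: exp(τθ) f = (7/32)x^5 - x^3


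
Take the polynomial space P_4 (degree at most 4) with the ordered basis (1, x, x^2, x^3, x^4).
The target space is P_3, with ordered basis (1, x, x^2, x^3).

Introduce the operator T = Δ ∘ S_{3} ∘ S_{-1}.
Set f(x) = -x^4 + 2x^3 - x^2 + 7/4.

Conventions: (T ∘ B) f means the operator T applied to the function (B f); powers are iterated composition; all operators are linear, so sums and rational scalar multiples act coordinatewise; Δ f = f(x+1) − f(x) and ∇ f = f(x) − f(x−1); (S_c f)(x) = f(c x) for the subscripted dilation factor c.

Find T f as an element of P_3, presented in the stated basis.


the image equals g(x) = -324x^3 - 648x^2 - 504x - 144

S_{-1} f = -x^4 - 2x^3 - x^2 + 7/4
S_{3} S_{-1} f = -81x^4 - 54x^3 - 9x^2 + 7/4
Δ S_{3} S_{-1} f = -324x^3 - 648x^2 - 504x - 144


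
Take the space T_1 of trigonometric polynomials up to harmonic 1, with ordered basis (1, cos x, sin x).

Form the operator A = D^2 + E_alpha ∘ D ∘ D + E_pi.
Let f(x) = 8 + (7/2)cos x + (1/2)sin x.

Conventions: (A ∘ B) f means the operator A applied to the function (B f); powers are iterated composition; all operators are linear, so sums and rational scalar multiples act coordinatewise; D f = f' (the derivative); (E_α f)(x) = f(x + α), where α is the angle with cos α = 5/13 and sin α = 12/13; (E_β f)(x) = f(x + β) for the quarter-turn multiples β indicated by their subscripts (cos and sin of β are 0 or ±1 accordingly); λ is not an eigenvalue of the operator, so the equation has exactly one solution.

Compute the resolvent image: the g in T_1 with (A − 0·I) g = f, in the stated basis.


the image equals g(x) = 8 - (41/34)cos x - (23/34)sin x

write g with unknown coordinates in the stated basis and equate coefficients in (A − 0·I) g = f
solving from the highest basis element down gives g = 8 - (41/34)cos x - (23/34)sin x
check: A g = 8 + (7/2)cos x + (1/2)sin x
so A g − 0·g = 8 + (7/2)cos x + (1/2)sin x = f ✓


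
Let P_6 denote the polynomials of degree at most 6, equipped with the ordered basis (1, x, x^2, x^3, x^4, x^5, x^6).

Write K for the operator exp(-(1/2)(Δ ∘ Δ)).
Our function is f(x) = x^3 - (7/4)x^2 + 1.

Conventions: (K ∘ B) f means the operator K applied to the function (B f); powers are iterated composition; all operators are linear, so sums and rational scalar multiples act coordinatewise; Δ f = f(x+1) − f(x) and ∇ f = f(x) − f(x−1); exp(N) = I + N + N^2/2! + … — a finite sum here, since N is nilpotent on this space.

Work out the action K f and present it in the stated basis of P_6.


the result is g(x) = x^3 - (7/4)x^2 - 3x - 1/4

order-1 term: -3x - 5/4
the series for exp(-(1/2)(Δ ∘ Δ)) f terminates at order 1
exp(-(1/2)(Δ ∘ Δ)) f = x^3 - (7/4)x^2 - 3x - 1/4


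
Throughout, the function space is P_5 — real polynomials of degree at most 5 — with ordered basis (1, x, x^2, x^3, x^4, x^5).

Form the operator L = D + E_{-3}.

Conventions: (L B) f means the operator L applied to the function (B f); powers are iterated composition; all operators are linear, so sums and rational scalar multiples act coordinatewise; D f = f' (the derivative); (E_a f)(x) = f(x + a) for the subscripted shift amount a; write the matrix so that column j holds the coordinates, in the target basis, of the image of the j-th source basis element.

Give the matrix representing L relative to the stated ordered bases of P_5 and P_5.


the matrix is [[1, -2, 9, -27, 81, -243]; [0, 1, -4, 27, -108, 405]; [0, 0, 1, -6, 54, -270]; [0, 0, 0, 1, -8, 90]; [0, 0, 0, 0, 1, -10]; [0, 0, 0, 0, 0, 1]] (rows listed top to bottom)

image of 1: 1
image of x: x - 2
image of x^2: x^2 - 4x + 9
image of x^3: x^3 - 6x^2 + 27x - 27
image of x^4: x^4 - 8x^3 + 54x^2 - 108x + 81
image of x^5: x^5 - 10x^4 + 90x^3 - 270x^2 + 405x - 243
each image's coordinates form column j of the matrix


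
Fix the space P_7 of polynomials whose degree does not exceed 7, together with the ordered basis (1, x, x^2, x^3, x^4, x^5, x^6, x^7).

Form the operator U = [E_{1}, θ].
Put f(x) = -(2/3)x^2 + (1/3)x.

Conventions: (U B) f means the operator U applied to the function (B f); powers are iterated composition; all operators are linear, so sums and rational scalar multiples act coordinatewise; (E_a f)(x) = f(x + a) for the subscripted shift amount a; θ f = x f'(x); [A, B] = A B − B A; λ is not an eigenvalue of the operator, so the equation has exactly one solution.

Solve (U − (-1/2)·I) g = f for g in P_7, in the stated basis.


write g with unknown coordinates in the stated basis and equate coefficients in (U − (-1/2)·I) g = f
solving from the highest basis element down gives g = -(4/3)x^2 + 6x - 20/3
check: U g = -(8/3)x + 10/3
so U g − (-1/2)·g = -(2/3)x^2 + (1/3)x = f ✓

the image equals g(x) = -(4/3)x^2 + 6x - 20/3


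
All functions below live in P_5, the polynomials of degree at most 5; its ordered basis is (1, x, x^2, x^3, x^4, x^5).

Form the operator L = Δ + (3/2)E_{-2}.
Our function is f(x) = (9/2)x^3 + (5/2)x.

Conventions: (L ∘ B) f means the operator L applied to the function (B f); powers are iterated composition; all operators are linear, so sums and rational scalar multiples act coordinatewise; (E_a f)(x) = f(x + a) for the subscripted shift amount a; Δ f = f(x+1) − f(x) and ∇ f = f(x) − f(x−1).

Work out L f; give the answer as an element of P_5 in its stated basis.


the result is g(x) = (27/4)x^3 - 27x^2 + (393/4)x - 109/2

Δ f = (27/2)x^2 + (27/2)x + 7
E_{-2} f = (9/2)x^3 - 27x^2 + (113/2)x - 41
((3/2)E_{-2}) f = (27/4)x^3 - (81/2)x^2 + (339/4)x - 123/2
(Δ + (3/2)E_{-2}) f = (27/4)x^3 - 27x^2 + (393/4)x - 109/2


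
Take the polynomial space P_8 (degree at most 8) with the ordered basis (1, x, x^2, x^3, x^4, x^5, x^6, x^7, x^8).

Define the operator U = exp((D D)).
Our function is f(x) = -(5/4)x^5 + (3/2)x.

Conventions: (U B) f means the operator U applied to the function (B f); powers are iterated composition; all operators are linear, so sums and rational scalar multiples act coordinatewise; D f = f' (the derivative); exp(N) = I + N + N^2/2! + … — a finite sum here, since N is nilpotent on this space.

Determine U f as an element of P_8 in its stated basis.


order-1 term: -25x^3
order-2 term: -75x
the series for exp((D D)) f terminates at order 2
exp((D D)) f = -(5/4)x^5 - 25x^3 - (147/2)x

the image equals g(x) = -(5/4)x^5 - 25x^3 - (147/2)x


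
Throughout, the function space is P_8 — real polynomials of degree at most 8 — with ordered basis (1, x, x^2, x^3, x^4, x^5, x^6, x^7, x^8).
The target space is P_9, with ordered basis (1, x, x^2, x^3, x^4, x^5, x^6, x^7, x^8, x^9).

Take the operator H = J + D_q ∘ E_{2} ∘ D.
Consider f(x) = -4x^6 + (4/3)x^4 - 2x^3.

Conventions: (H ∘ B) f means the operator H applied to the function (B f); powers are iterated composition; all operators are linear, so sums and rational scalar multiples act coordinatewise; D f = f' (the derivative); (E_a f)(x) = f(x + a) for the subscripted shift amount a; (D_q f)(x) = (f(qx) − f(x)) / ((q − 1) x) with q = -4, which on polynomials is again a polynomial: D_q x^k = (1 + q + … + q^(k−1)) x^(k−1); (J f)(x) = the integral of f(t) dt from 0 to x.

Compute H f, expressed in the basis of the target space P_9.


the image equals g(x) = -(4/7)x^7 + (4/15)x^5 - (9841/2)x^4 + 12240x^3 - (37232/3)x^2 + 5682x - 1880

J f = -(4/7)x^7 + (4/15)x^5 - (1/2)x^4
D f = -24x^5 + (16/3)x^3 - 6x^2
E_{2} D f = -24x^5 - 240x^4 - (2864/3)x^3 - 1894x^2 - 1880x - 2248/3
D_q E_{2} D f = -4920x^4 + 12240x^3 - (37232/3)x^2 + 5682x - 1880
(J + D_q ∘ E_{2} ∘ D) f = -(4/7)x^7 + (4/15)x^5 - (9841/2)x^4 + 12240x^3 - (37232/3)x^2 + 5682x - 1880
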